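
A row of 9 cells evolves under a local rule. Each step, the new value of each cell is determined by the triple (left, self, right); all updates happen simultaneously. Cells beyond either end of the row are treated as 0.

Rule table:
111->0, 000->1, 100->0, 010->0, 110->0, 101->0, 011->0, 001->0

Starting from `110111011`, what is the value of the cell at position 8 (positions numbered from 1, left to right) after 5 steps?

0

000000000
111111111
000000000  (repeats step 1; period 2)
step 5: 000000000
position 8 holds 0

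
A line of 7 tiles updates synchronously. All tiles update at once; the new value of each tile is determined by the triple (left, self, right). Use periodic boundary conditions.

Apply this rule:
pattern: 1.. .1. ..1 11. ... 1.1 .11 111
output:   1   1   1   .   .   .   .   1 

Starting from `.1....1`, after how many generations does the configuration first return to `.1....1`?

7

.11..11
...11..
..1..1.
.111111
..1111.
.1.11.1
.1....1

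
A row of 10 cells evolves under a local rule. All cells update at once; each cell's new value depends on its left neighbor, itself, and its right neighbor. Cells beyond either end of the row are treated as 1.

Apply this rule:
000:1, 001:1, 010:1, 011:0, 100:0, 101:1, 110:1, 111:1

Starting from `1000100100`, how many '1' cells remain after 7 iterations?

9

iteration 1: 1011101101
iteration 2: 1101110110
iteration 3: 1110111011
iteration 4: 1111011101
iteration 5: 1111101110
iteration 6: 1111110111
iteration 7: 1111111011
count of 1: 9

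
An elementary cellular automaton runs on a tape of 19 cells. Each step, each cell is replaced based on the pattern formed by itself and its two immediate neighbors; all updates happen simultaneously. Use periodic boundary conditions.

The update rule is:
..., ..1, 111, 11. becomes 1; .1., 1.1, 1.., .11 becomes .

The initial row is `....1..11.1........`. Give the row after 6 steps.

step 1: 1111..1.1...1111111
step 2: 1111.1....11.111111
step 3: 1111...111.1..11111
step 4: 1111.11.11...1.1111
step 5: 1111..1..1.11...111
step 6: 1111.1..1...1.11.11

1111.1..1...1.11.11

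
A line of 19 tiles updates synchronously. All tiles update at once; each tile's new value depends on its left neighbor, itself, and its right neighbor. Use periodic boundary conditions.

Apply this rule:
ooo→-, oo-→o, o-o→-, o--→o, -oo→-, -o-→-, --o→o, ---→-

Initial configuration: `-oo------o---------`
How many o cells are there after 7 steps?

o-oo----o-o--------
---oo--o---o------o
o-o-ooo-o-o-o----o-
------o------o--o--
-----o-o----o-oo-o-
----o---o--o---o--o
o--o-o-o-oo-o-o-oo-
count of o: 10

10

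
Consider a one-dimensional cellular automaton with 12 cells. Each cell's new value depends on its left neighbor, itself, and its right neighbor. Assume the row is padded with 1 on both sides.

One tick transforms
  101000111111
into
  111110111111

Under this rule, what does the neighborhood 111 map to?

At position 7 the neighborhood is 111; the next row has 1 there.

1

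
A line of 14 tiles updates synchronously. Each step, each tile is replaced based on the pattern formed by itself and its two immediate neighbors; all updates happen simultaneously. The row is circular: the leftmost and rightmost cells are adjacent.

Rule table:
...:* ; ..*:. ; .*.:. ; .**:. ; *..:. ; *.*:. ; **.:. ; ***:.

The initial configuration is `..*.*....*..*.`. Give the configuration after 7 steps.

*.....**......

*.....**......
..***....****.
*.....**......  (repeats step 1; period 2)
step 7: *.....**......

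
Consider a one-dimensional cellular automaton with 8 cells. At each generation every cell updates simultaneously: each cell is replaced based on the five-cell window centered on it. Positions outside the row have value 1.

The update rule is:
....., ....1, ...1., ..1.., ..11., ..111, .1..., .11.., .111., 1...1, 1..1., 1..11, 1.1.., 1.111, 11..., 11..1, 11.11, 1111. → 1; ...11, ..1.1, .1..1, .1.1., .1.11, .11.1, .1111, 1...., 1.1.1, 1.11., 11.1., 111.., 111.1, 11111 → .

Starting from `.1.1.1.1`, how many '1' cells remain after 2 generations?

6

generation 1: .......1
generation 2: 1.1111.1
count of 1: 6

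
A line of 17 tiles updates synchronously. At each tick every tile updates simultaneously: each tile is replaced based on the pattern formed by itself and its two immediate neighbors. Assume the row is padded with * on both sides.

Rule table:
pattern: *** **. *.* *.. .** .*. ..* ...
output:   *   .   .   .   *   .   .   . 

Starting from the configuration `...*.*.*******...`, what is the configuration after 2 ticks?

tick 1: .......******....
tick 2: .......*****.....

.......*****.....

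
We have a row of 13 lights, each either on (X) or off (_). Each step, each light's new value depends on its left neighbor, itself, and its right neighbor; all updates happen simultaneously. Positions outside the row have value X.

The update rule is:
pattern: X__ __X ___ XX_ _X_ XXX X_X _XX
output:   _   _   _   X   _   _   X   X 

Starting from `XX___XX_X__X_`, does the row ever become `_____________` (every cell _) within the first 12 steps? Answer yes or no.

_X___XXX____X
X____X_X____X
X_____X_____X
X___________X
X___________X  (fixed point — unchanged through step 12)
step 12 is X___________X, still not uniform _

no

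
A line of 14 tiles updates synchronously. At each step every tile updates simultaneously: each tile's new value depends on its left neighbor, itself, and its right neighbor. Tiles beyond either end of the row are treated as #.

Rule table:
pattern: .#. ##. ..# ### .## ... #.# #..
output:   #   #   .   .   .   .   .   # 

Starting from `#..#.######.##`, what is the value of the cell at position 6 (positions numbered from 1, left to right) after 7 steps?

#

step 1: ##.#......#...
step 2: .#.##.....##..
step 3: .#..##.....##.
step 4: .##..##.....#.
step 5: ..##..##....#.
step 6: #..##..##...#.
step 7: ##..##..##..#.
position 6 holds #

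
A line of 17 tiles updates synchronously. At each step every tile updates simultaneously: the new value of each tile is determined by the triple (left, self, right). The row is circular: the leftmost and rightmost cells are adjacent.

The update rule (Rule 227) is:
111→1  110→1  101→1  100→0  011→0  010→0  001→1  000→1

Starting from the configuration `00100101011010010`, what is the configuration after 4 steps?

01010101010100101

11001010101100100
01010101010101001
10101010101010010
01010101010100101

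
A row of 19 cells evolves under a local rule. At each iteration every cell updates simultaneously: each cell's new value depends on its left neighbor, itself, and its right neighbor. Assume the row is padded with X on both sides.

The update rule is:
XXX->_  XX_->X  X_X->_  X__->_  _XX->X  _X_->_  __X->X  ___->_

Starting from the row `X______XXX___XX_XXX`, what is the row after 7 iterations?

iteration 1: X_____XX_X__XXX_X__
iteration 2: X____XXX___XX_X___X
iteration 3: X___XX_X__XXX____XX
iteration 4: X__XXX___XX_X___XX_
iteration 5: X_XX_X__XXX____XXX_
iteration 6: X_XX___XX_X___XX_X_
iteration 7: X_XX__XXX____XXX___

X_XX__XXX____XXX___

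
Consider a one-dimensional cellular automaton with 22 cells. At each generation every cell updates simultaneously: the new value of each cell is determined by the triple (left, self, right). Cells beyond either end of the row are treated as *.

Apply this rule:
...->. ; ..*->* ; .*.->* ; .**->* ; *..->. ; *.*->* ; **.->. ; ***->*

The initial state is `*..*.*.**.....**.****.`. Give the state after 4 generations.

*****.....**.****.****

generation 1: ..******.....**.****.*
generation 2: .******.....**.****.**
generation 3: ******.....**.****.***
generation 4: *****.....**.****.****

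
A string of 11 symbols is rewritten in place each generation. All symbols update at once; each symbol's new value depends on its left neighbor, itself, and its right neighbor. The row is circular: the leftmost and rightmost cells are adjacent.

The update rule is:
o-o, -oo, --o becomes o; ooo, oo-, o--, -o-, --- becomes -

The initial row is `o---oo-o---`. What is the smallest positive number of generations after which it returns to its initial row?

---oo-o---o
--oo-o---o-
-oo-o---o--
oo-o---o---
o-o---o---o
-o---o---oo
o---o---oo-
---o---oo-o
--o---oo-o-
-o---oo-o--
o---oo-o---

11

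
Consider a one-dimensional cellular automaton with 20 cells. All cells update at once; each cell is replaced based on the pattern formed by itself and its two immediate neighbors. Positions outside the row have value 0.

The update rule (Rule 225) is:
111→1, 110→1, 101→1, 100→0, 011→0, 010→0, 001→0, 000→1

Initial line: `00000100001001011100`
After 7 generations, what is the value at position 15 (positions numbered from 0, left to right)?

generation 1: 11110001100000101101
generation 2: 01110100101110010110
generation 3: 00111000010110001010
generation 4: 10011011001010100100
generation 5: 00001101000101000001
generation 6: 11100110010010011100
generation 7: 01100010000000001101
position 15 holds 0

0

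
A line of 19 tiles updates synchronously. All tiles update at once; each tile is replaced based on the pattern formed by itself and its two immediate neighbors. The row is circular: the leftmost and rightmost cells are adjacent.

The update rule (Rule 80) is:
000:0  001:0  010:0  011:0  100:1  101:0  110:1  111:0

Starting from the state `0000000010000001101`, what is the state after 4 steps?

1001000000001000000

step 1: 1000000001000000100
step 2: 0100000000100000010
step 3: 0010000000010000001
step 4: 1001000000001000000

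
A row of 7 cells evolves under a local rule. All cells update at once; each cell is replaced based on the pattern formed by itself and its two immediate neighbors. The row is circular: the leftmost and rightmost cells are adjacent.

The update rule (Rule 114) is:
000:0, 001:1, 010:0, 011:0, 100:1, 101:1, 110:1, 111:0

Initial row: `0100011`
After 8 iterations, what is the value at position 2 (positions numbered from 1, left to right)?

1010101
1101010
0110101
1011010
0101101
1010110
0101011
1010101
position 2 holds 0

0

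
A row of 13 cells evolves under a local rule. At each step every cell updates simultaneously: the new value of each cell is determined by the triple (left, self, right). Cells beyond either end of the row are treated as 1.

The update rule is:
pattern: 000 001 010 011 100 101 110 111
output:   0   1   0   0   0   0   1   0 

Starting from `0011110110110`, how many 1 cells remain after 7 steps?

4

0100010010010
0000100100100
0001001001001
0010010010010
0100100100100
0001001001001  (repeats step 3; period 3)
step 7: 0010010010010
count of 1: 4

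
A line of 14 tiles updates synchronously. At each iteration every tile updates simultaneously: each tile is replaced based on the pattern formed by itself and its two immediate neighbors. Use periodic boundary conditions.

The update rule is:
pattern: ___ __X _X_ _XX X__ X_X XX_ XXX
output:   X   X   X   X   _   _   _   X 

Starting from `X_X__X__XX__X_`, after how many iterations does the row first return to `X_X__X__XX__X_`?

iteration 1: X_X_XX_XX__XX_
iteration 2: X_X_X__X__XX__
iteration 3: X_X_X_XX_XX__X
iteration 4: __X_X_X__X__XX
iteration 5: _XX_X_X_XX_XX_
iteration 6: XX__X_X_X__X__
iteration 7: X__XX_X_X_XX_X
iteration 8: __XX__X_X_X__X
iteration 9: _XX__XX_X_X_XX
iteration 10: _X__XX__X_X_X_
iteration 11: XX_XX__XX_X_X_
iteration 12: X__X__XX__X_X_
iteration 13: X_XX_XX__XX_X_
iteration 14: X_X__X__XX__X_

14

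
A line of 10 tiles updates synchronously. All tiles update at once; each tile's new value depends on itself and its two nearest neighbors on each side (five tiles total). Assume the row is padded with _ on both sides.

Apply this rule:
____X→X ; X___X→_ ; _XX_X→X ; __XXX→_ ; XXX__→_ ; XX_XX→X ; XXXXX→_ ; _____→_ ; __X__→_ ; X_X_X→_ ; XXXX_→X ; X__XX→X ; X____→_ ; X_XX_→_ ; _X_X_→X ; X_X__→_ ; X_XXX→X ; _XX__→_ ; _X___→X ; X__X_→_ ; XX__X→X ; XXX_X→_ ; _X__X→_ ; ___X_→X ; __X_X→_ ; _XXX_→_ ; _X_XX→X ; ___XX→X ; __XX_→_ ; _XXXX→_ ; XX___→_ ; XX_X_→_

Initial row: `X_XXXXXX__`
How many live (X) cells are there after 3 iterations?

iteration 1: _XX___X___
iteration 2: X____X_X__
iteration 3: _X_XX_X_X_
count of X: 5

5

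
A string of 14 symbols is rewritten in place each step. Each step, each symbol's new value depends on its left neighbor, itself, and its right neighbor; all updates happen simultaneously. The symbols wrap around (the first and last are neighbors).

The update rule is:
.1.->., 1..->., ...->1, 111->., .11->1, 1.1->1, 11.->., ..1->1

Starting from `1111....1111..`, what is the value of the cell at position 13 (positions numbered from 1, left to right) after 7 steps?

1

1....1111....1
..1111....1111
.11....1111...
11..1111....11
...11....1111.
1111..1111....
1....11....111
position 13 holds 1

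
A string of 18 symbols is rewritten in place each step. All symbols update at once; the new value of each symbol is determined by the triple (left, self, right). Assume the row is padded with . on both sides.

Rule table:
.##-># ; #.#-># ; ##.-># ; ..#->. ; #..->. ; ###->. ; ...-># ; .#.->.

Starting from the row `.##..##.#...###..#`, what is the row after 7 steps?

..#.....###.....#.

step 1: .##..###..#.#.#...
step 2: .##..#.#...#.#..##
step 3: .##...#..#..#...##
step 4: .##.#.........#.##
step 5: .###..#######..###
step 6: .#.#..#.....#..#.#
step 7: ..#.....###.....#.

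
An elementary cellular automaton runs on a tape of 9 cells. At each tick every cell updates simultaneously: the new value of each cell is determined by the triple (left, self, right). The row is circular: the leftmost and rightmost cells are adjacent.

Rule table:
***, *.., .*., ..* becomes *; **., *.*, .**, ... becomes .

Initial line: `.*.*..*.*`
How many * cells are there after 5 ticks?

tick 1: .*.****.*
tick 2: .*..**..*
tick 3: .***..***
tick 4: ..*.**.*.
tick 5: .**....**
count of *: 4

4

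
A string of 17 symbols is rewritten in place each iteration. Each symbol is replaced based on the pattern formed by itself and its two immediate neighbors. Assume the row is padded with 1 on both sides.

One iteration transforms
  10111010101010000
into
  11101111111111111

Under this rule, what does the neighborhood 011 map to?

At position 2 the neighborhood is 011; the next row has 1 there.

1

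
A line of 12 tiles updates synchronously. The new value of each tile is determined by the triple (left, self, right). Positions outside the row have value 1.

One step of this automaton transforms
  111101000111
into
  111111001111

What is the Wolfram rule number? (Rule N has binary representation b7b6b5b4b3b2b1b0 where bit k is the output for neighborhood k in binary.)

238

position 0: 111 → 1  (bit 7 = 1)
position 3: 110 → 1  (bit 6 = 1)
position 4: 101 → 1  (bit 5 = 1)
position 6: 100 → 0  (bit 4 = 0)
position 9: 011 → 1  (bit 3 = 1)
position 5: 010 → 1  (bit 2 = 1)
position 8: 001 → 1  (bit 1 = 1)
position 7: 000 → 0  (bit 0 = 0)
bits b7..b0 = 11101110 = 238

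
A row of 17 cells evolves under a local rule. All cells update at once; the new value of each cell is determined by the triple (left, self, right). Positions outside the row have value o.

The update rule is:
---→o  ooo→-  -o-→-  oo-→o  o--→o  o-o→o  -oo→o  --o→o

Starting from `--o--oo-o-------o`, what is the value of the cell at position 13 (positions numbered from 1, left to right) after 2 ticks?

-

oo-ooooo-oooooooo
-ooo---ooo-------
position 13 holds -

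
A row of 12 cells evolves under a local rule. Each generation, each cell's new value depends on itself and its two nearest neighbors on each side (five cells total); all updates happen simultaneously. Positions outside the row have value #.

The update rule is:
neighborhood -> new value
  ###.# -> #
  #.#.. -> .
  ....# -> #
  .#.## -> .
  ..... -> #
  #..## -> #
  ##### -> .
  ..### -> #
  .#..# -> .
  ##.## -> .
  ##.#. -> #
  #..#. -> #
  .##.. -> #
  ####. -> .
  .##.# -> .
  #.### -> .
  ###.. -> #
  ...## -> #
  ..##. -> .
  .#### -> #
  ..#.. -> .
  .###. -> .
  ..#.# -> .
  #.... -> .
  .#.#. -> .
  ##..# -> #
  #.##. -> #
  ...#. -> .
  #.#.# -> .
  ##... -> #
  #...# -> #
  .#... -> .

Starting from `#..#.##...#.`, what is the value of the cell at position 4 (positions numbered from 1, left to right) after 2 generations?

#

###..####...
..#####.####
position 4 holds #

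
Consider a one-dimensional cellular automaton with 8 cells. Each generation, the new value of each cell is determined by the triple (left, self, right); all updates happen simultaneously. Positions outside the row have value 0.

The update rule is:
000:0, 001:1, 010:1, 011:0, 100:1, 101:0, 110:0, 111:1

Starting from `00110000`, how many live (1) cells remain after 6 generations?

01001000
11111100
01111010
10110011
10001100
11010010
count of 1: 4

4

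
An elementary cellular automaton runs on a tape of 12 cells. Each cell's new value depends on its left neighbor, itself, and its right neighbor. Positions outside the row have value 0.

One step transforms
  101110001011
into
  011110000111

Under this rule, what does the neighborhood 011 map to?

1

At position 2 the neighborhood is 011; the next row has 1 there.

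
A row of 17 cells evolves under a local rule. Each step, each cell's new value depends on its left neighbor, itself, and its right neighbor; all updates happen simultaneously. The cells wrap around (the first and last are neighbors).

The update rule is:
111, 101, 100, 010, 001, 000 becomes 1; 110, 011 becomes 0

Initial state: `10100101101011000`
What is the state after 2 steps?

11111101101011011

11111110011100111
11111101101011011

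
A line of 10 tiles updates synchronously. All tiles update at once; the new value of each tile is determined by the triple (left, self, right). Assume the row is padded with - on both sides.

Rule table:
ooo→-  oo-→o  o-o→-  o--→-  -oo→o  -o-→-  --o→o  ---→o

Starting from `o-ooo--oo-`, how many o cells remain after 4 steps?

--o-o-ooo-
oo----o-o-
oo-ooo----
oo-o-o-ooo
count of o: 7

7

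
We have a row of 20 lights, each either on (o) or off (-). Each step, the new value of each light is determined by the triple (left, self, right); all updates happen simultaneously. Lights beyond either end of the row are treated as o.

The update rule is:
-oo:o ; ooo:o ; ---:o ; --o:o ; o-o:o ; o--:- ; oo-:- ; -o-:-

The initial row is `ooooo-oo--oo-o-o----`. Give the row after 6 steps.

oooo-oo--oo-o-o--ooo
ooo-oo--oo-o-o--oooo
oo-oo--oo-o-o--ooooo
o-oo--oo-o-o--oooooo
-oo--oo-o-o--ooooooo
oo--oo-o-o--oooooooo

oo--oo-o-o--oooooooo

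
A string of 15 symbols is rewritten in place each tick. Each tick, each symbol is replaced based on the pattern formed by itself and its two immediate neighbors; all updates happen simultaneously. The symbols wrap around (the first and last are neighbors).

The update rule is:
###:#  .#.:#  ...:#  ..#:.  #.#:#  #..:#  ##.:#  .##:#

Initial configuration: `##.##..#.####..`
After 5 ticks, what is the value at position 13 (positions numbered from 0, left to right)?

#

######.#######.
###############
###############  (fixed point — unchanged through tick 5)
position 13 holds #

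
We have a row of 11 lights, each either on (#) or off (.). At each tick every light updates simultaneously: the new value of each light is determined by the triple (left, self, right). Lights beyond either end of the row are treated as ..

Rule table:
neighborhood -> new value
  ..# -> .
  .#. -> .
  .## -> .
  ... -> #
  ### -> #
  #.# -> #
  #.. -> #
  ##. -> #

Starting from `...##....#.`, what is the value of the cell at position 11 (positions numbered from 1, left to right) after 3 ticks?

#

tick 1: ##..####..#
tick 2: .##..####..
tick 3: ..##..#####
position 11 holds #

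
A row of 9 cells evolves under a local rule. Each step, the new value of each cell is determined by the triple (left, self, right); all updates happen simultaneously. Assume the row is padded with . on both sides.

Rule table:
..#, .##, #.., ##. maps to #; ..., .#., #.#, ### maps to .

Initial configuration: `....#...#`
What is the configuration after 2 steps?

..#.....#

step 1: ...#.#.#.
step 2: ..#.....#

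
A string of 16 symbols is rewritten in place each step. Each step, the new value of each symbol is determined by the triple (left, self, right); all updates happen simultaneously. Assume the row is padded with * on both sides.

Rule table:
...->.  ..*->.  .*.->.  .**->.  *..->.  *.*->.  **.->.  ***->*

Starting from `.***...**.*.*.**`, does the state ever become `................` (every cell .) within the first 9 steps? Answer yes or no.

yes

step 1: ..*............*
step 2: ................
all cells are . at step 2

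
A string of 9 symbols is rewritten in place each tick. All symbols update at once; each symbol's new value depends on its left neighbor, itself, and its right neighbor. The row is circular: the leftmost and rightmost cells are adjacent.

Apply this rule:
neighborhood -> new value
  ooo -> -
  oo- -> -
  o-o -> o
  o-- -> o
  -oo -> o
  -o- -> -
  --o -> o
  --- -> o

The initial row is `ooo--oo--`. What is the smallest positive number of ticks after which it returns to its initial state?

o--ooo-oo
-ooo--oo-
oo--ooo-o
--ooo--oo
ooo--ooo-
o--ooo--o
-ooo--ooo
oo--ooo--
o-ooo--oo
-oo--ooo-
oo-ooo--o
--oo--ooo
ooo-ooo--
o--oo--oo
-ooo-ooo-
oo--oo--o
--ooo-ooo
ooo--oo--

18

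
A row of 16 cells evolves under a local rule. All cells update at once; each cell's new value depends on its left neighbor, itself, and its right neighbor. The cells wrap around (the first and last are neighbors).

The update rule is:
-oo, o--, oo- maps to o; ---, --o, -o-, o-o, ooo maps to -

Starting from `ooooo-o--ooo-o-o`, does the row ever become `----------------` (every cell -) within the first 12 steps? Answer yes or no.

no

----o--o-o-o---o
o----o------o---
-o----o------o--
--o----o------o-
---o----o------o
o---o----o------
-o---o----o-----
--o---o----o----
---o---o----o---
----o---o----o--
-----o---o----o-
------o---o----o
step 12 is ------o---o----o, still not uniform -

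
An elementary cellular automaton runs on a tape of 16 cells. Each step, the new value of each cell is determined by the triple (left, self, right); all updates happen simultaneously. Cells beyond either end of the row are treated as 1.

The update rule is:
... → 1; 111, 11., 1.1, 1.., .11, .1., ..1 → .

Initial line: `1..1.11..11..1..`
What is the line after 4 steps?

................
.11111111111111.
................  (repeats step 1; period 2)
step 4: .11111111111111.

.11111111111111.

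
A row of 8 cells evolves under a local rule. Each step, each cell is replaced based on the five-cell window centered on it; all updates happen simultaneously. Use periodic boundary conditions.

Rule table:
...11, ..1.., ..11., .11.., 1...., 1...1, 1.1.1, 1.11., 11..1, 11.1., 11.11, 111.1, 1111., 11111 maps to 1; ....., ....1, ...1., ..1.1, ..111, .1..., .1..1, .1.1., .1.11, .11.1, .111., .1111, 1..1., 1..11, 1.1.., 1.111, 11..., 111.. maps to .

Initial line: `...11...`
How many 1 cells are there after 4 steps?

..111.1.
11..11..
111.111.
..11..11
count of 1: 4

4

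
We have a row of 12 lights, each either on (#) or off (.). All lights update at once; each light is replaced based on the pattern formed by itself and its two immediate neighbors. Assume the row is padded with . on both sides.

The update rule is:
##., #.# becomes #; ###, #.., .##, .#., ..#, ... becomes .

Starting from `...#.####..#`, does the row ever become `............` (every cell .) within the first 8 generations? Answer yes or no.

yes

....#...#...
............
all cells are . at generation 2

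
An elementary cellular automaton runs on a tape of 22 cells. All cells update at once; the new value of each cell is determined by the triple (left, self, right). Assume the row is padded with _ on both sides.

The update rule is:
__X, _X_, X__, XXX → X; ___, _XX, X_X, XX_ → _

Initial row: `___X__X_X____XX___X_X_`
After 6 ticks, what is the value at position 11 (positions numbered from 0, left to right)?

tick 1: __XXXXX_XX__X__X_XX_XX
tick 2: _X_XXX____XXXXXX______
tick 3: XX__X_X__X_XXXX_X_____
tick 4: __XXX_XXXX__XX__XX____
tick 5: _X_X___XX_XX__XX__X___
tick 6: XX_XX_X_____XX__XXXX__
position 11 holds _

_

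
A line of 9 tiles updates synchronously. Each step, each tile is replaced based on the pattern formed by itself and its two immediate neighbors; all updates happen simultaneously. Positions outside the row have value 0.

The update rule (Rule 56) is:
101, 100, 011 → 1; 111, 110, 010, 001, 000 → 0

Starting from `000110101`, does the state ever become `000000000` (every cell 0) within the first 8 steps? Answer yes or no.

yes

000101010
000010101
000001010
000000101
000000010
000000001
000000000
all cells are 0 at step 7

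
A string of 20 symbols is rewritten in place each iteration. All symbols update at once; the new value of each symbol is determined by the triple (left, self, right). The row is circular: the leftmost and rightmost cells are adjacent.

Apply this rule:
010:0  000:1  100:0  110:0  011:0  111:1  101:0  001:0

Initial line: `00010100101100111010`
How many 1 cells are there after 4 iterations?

9

11000000000000010000
00011111111111000110
11001111111110010000
00000111111100000110
count of 1: 9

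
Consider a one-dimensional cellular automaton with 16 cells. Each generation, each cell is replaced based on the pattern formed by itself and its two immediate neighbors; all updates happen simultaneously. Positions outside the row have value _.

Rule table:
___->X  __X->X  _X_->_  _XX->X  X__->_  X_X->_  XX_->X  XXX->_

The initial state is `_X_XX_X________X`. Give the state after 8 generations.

__XX__X_X_XXXX_X

X__XX___XXXXXXX_
__XXX_XXX_____X_
XXX_X_X_X_XXXX__
X_X_______X__X_X
____XXXXXX__X___
XXXXX____X_X__XX
X___X_XXX____XXX
__XX__X_X_XXXX_X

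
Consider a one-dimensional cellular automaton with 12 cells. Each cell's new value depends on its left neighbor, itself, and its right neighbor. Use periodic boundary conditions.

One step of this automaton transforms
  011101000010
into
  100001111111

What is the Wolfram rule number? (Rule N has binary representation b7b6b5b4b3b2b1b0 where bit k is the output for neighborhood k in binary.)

23

position 2: 111 → 0  (bit 7 = 0)
position 3: 110 → 0  (bit 6 = 0)
position 4: 101 → 0  (bit 5 = 0)
position 6: 100 → 1  (bit 4 = 1)
position 1: 011 → 0  (bit 3 = 0)
position 5: 010 → 1  (bit 2 = 1)
position 0: 001 → 1  (bit 1 = 1)
position 7: 000 → 1  (bit 0 = 1)
bits b7..b0 = 00010111 = 23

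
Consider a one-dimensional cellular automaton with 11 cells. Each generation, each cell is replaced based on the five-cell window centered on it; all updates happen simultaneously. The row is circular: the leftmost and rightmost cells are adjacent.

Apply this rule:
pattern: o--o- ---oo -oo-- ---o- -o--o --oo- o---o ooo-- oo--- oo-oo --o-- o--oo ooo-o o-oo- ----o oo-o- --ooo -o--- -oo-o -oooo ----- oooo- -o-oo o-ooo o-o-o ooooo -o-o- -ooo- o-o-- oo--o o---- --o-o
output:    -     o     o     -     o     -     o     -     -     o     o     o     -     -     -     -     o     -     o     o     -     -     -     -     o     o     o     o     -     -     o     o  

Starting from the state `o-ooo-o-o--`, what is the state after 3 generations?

generation 1: o--o--oo-o-
generation 2: -o-ooo-o-oo
generation 3: -o--o--o--o

-o--o--o--o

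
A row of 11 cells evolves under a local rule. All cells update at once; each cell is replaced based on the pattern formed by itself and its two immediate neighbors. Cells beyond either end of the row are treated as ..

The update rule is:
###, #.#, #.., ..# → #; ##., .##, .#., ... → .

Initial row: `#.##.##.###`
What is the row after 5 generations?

.#..#..#.#.

.#..#..#.#.
#.##.##.#.#
.#..#..#.#.  (repeats generation 1; period 2)
generation 5: .#..#..#.#.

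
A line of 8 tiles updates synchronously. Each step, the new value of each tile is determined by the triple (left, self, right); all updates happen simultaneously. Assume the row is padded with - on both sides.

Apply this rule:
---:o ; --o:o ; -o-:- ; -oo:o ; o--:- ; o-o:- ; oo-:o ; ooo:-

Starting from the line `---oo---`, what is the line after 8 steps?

ooooo-oo
o---o-oo
--oo--oo
oooo-ooo
o--o-o-o
--o-----
oo--oooo
oo-oo--o

oo-oo--o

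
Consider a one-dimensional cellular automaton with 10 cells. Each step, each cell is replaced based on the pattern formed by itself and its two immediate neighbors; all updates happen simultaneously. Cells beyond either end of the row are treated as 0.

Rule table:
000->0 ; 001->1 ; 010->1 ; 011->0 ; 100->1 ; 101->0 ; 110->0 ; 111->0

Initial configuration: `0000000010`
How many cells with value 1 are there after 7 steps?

step 1: 0000000111
step 2: 0000001000
step 3: 0000011100
step 4: 0000100010
step 5: 0001110111
step 6: 0010000000
step 7: 0111000000
count of 1: 3

3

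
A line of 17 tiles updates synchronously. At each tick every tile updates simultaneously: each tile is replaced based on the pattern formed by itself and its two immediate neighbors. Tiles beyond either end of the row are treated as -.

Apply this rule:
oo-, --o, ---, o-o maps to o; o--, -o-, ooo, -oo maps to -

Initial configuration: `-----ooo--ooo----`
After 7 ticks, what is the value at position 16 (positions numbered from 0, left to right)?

tick 1: ooooo--o-o--o-ooo
tick 2: ----o-o-o--o-o--o
tick 3: oooo-o-o--o-o--o-
tick 4: ---oo-o--o-o--o--
tick 5: ooo-oo--o-o--o--o
tick 6: --oo-o-o-o--o--o-
tick 7: oo-oo-o-o--o--o--
position 16 holds -

-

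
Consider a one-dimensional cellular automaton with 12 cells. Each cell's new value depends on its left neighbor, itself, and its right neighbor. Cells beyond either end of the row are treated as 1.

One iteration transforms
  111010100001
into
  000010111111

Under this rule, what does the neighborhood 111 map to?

At position 0 the neighborhood is 111; the next row has 0 there.

0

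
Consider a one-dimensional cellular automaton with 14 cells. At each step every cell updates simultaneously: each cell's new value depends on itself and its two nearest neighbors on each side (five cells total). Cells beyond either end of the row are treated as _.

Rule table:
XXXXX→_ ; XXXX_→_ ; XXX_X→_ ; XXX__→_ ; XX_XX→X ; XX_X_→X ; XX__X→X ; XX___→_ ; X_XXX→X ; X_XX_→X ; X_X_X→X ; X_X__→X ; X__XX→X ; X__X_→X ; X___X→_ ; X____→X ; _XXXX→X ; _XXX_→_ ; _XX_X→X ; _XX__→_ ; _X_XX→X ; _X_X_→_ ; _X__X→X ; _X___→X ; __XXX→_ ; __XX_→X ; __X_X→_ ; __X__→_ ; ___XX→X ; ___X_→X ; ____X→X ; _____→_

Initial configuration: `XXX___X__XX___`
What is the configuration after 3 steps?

step 1: _____X_XXX__X_
step 2: ___XX_XX__XX_X
step 3: _XXXXXX_XXXXXX

_XXXXXX_XXXXXX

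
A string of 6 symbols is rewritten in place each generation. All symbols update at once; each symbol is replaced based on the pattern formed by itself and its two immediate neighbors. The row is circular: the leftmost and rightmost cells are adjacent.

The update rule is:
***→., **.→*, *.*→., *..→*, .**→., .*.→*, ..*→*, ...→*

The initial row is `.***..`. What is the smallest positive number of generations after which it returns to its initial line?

*..***
***...
..****
**...*
.****.
*...**
****..
...***
***..*
..***.
**..**
.***..

12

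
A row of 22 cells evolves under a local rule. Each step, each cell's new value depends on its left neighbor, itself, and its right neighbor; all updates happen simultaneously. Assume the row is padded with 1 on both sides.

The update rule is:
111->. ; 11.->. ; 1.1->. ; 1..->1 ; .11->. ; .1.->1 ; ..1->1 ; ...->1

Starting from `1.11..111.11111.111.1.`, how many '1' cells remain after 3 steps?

step 1: ....11..............1.
step 2: 1111..111111111111111.
step 3: ....11................
count of 1: 2

2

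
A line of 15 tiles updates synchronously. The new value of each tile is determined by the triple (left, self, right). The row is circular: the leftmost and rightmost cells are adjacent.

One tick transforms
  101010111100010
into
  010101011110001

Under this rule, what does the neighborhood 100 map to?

At position 10 the neighborhood is 100; the next row has 1 there.

1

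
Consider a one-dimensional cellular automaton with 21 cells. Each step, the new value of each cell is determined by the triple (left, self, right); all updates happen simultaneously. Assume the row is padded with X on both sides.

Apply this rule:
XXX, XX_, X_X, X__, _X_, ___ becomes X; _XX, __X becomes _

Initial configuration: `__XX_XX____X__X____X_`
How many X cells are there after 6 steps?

16

X__XX_XXXX_XX_XXXX_XX
XX__XX_XXXX_XX_XXXX_X
XXX__XX_XXXX_XX_XXXX_
XXXX__XX_XXXX_XX_XXXX
XXXXX__XX_XXXX_XX_XXX
XXXXXX__XX_XXXX_XX_XX
count of X: 16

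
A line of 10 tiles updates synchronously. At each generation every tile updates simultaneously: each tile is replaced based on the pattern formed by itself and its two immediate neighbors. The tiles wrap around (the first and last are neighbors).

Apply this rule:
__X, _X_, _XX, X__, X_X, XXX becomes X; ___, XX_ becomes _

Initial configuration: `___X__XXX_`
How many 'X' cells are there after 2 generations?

generation 1: __XXXXXX_X
generation 2: XXXXXXX_XX
count of X: 9

9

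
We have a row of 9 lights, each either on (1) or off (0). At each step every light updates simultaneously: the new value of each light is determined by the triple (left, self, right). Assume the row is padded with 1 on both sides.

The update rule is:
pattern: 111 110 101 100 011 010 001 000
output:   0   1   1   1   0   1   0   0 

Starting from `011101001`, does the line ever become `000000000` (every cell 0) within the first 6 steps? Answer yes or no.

no

100111100
110000110
011000011
101100000
110110000
011011000
step 6 is 011011000, still not uniform 0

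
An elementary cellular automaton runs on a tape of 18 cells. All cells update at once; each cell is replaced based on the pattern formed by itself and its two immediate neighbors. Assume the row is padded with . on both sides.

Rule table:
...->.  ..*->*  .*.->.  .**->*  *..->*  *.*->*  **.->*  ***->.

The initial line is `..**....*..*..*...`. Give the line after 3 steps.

*****.***.....**.*

.****..*.**.**.*..
**..***.*******.*.
*****.***.....**.*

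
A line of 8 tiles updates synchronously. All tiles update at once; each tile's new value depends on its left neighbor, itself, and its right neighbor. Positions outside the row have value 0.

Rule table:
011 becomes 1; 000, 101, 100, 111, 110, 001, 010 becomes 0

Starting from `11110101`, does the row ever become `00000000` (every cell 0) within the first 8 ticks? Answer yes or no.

tick 1: 10000000
tick 2: 00000000
all cells are 0 at tick 2

yes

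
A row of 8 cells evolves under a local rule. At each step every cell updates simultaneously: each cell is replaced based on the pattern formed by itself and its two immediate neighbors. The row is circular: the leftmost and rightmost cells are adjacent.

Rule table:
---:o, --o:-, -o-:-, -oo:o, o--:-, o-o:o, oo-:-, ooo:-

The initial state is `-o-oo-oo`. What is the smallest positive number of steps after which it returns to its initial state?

o-oo-oo-
-oo-oo-o
oo-oo-o-
o-oo-o-o
-oo-o-oo
oo-o-oo-
o-o-oo-o
-o-oo-oo

8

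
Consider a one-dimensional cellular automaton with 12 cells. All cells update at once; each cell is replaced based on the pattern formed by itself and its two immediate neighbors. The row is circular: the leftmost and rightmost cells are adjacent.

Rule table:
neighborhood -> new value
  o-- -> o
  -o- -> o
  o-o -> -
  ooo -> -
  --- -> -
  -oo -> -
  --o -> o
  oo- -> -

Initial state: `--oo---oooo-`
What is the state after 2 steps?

-oooo-oo--oo

-o--o-o----o
-oooo-oo--oo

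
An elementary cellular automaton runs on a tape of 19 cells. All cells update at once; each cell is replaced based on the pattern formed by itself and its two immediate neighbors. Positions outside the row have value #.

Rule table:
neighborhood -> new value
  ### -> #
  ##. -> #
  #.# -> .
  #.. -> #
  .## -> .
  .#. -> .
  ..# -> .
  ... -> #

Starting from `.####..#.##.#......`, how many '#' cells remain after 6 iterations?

12

..####....#..#####.
#..######..#..####.
##..######..#..###.
###..######..#..##.
####..######..#..#.
#####..######..#...
count of #: 12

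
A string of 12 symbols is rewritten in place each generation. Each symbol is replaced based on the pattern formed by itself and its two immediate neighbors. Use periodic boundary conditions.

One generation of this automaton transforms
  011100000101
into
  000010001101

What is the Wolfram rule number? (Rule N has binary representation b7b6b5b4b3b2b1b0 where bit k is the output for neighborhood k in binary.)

22

position 2: 111 → 0  (bit 7 = 0)
position 3: 110 → 0  (bit 6 = 0)
position 0: 101 → 0  (bit 5 = 0)
position 4: 100 → 1  (bit 4 = 1)
position 1: 011 → 0  (bit 3 = 0)
position 9: 010 → 1  (bit 2 = 1)
position 8: 001 → 1  (bit 1 = 1)
position 5: 000 → 0  (bit 0 = 0)
bits b7..b0 = 00010110 = 22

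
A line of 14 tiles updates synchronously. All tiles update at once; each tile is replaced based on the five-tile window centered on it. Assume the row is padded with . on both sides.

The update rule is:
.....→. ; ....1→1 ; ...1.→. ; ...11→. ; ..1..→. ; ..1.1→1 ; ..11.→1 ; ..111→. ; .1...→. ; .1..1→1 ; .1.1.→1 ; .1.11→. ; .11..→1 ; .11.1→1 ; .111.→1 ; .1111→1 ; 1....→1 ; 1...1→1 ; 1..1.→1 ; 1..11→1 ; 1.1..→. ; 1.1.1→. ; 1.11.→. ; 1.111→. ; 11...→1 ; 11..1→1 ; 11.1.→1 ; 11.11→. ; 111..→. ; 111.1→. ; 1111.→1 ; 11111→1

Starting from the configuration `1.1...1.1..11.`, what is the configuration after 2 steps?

step 1: 11..1.11.11111
step 2: 11111..1..111.

11111..1..111.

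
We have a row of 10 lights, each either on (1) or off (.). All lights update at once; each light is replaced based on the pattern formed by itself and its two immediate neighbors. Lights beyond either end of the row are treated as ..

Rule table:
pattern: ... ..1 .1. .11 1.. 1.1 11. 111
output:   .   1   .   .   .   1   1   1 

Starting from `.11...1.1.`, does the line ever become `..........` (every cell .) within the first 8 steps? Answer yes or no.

1.1..1.1..
.1..1.1...
1..1.1....
..1.1.....
.1.1......
1.1.......
.1........
1.........
step 8 is 1........., still not uniform .

no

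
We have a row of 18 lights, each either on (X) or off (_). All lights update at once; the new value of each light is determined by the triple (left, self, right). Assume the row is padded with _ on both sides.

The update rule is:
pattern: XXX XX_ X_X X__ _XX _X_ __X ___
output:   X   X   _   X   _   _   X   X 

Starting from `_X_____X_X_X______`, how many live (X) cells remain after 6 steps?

12

X_XXXXX_____XXXXXX
___XXXXXXXXX_XXXXX
XXX_XXXXXXXX__XXXX
_XX__XXXXXXXXX_XXX
X_XXX_XXXXXXXX__XX
___XX__XXXXXXXXX_X
count of X: 12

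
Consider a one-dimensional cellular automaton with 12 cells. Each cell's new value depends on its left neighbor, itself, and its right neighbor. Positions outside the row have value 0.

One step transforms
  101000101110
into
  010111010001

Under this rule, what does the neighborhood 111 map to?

0

At position 9 the neighborhood is 111; the next row has 0 there.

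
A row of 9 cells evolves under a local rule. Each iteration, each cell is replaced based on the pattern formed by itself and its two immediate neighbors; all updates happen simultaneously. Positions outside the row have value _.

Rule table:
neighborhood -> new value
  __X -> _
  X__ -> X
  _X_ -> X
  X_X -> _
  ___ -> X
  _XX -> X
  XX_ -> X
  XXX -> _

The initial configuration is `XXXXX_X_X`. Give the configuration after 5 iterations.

X___X_X_X
XXX_X_X_X
X_X_X_X_X
X_X_X_X_X  (fixed point — unchanged through iteration 5)

X_X_X_X_X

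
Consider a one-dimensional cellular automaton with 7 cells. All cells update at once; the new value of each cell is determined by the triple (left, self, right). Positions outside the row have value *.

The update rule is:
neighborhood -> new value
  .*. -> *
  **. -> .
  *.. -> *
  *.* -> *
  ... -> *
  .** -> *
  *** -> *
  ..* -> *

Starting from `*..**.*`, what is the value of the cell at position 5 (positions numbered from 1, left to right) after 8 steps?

.***.**
***.***
**.****
*.*****
.******
*******
*******  (fixed point — unchanged through step 8)
position 5 holds *

*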